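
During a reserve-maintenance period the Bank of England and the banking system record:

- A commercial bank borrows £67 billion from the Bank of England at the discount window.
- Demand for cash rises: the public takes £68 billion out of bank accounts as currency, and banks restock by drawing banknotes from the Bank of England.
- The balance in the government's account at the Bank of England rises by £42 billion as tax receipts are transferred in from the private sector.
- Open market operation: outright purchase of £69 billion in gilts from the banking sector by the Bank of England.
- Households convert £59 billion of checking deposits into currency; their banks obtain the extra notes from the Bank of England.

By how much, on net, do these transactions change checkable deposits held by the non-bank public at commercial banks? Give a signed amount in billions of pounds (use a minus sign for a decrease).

Discount-window loan £67 billion: the counterparty is a bank, so public deposits are unchanged → 0.
Currency withdrawal £68 billion: non-bank counterparties' bank balances fall → −£68B.
Government account inflow £42 billion: non-bank counterparties' bank balances fall → −£42B.
OMO purchase (from banks) £69 billion: the counterparty is a bank, so public deposits are unchanged → 0.
Currency withdrawal £59 billion: non-bank counterparties' bank balances fall → −£59B.
Net: 0 − 68 − 42 + 0 − 59 = -£169 billion.

-£169 billion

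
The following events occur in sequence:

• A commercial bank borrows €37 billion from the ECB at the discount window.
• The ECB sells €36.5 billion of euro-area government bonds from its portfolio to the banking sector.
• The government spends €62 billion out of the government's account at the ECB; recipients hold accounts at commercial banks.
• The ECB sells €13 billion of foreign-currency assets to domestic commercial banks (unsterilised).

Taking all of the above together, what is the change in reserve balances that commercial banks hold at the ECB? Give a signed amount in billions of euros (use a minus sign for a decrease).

Discount-window loan €37 billion: the loan is credited to the bank's reserve account → +€37B.
OMO sale (to banks) €36.5 billion: the buying banks pay out of their reserve balances → −€36.5B.
Government spending €62 billion: government payments flow into bank reserve accounts → +€62B.
FX sale €13 billion: the buying banks pay out of their reserve balances → −€13B.
Net: 37 − 36.5 + 62 − 13 = +€49.5 billion.

+€49.5 billion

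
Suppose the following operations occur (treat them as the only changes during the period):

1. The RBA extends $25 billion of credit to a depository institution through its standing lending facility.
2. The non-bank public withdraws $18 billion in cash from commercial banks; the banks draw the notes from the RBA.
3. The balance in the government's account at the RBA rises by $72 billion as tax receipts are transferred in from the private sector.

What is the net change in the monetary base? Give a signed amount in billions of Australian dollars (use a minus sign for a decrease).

-$47 billion

RBA balance sheet:
  Assets:      Loans to banks +$25B
  Liabilities: Bank reserves −$65B, Currency in circulation +$18B, Government deposits +$72B
Monetary base = currency + reserves: +$18B + (−$65B) = -$47 billion.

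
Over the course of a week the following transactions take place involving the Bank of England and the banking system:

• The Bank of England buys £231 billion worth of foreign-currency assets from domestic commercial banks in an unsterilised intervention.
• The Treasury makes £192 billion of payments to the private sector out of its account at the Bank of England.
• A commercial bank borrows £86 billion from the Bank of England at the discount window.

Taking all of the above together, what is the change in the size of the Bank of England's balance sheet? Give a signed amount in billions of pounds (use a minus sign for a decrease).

FX purchase £231 billion: a Bank of England asset is acquired → +£231B.
Government spending £192 billion: only the composition of liabilities changes → 0.
Discount-window loan £86 billion: a Bank of England asset is acquired → +£86B.
Net: 231 + 0 + 86 = +£317 billion.

+£317 billion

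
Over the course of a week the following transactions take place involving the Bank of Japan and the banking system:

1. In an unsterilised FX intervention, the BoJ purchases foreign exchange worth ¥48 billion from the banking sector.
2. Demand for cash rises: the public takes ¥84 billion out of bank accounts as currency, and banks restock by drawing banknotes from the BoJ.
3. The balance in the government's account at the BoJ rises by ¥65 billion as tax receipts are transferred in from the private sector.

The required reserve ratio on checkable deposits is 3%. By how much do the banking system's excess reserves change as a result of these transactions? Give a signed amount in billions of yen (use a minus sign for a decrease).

FX purchase ¥48 billion: reserves +¥48B, deposits 0.
Currency withdrawal ¥84 billion: reserves −¥84B, deposits −¥84B.
Government account inflow ¥65 billion: reserves −¥65B, deposits −¥65B.
Totals: Δreserves = −¥101B, Δdeposits = −¥149B.
Δrequired reserves = 3% × −¥149B = −¥4.47B.
Δexcess reserves = Δreserves − Δrequired = −¥101B − (−¥4.47B) = -¥96.53 billion.

-¥96.53 billion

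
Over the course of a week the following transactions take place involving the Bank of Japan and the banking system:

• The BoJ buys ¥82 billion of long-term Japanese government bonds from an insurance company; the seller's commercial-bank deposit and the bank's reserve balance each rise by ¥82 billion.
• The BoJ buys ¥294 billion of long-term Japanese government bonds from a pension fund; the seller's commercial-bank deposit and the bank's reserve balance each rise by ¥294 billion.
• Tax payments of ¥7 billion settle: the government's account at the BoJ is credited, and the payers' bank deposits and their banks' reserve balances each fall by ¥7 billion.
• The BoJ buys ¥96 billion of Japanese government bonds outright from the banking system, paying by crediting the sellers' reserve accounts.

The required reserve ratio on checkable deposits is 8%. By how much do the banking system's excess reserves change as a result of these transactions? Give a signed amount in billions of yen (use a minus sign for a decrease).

Asset purchase (from non-banks) ¥82 billion: reserves +¥82B, deposits +¥82B.
Asset purchase (from non-banks) ¥294 billion: reserves +¥294B, deposits +¥294B.
Government account inflow ¥7 billion: reserves −¥7B, deposits −¥7B.
OMO purchase (from banks) ¥96 billion: reserves +¥96B, deposits 0.
Totals: Δreserves = +¥465B, Δdeposits = +¥369B.
Δrequired reserves = 8% × +¥369B = +¥29.52B.
Δexcess reserves = Δreserves − Δrequired = +¥465B − (+¥29.52B) = +¥435.48 billion.

+¥435.48 billion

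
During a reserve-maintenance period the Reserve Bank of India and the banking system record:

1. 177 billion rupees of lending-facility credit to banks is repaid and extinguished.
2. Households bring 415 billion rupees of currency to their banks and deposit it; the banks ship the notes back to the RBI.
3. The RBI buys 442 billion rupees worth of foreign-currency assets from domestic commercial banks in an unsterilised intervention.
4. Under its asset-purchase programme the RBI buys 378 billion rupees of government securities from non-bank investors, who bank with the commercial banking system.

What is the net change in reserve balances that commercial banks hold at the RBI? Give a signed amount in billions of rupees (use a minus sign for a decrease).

Discount-window repayment 177 billion rupees: repayment is debited from reserves → −177B.
Currency deposit 415 billion rupees: returned notes are swapped for reserve credit → +415B.
FX purchase 442 billion rupees: the RBI pays by crediting reserve accounts → +442B.
Asset purchase (from non-banks) 378 billion rupees: the RBI pays by crediting reserve accounts → +378B.
Net: −177 + 415 + 442 + 378 = +1058 billion.

+1058 billion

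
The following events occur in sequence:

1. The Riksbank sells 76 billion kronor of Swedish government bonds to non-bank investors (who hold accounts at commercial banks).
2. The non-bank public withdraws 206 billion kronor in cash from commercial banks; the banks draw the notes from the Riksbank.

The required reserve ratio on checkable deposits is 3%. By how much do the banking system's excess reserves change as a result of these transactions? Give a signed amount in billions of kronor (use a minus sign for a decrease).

-273.54 billion

Asset sale (to non-banks) 76 billion kronor: reserves −76B, deposits −76B.
Currency withdrawal 206 billion kronor: reserves −206B, deposits −206B.
Totals: Δreserves = −282B, Δdeposits = −282B.
Δrequired reserves = 3% × −282B = −8.46B.
Δexcess reserves = Δreserves − Δrequired = −282B − (−8.46B) = -273.54 billion.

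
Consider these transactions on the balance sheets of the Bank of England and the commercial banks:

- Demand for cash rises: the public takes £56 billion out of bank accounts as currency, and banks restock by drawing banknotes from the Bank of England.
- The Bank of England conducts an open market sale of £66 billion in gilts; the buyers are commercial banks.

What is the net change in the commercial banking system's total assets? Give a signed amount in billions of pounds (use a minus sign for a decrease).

-£56 billion

Bank of England balance sheet:
  Assets:      Securities −£66B
  Liabilities: Bank reserves −£122B, Currency in circulation +£56B
Commercial banking system:
  Assets:      Reserves at CB −£122B, Securities +£66B
  Liabilities: Checkable deposits −£56B
Change in total bank assets = -£56 billion.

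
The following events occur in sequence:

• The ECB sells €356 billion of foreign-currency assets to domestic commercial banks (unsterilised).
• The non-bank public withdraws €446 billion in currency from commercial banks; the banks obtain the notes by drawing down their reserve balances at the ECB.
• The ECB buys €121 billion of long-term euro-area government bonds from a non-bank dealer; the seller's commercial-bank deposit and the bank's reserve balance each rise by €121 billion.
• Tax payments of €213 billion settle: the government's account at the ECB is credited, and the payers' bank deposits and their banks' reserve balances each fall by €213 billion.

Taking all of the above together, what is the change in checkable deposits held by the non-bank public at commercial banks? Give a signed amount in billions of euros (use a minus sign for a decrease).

-€538 billion

ECB balance sheet:
  Assets:      Securities +€121B, Foreign assets −€356B
  Liabilities: Bank reserves −€894B, Currency in circulation +€446B, Government deposits +€213B
Commercial banking system:
  Assets:      Reserves at CB −€894B, Foreign assets +€356B
  Liabilities: Checkable deposits −€538B
So the change in checkable deposits held by the non-bank public at commercial banks is -€538 billion.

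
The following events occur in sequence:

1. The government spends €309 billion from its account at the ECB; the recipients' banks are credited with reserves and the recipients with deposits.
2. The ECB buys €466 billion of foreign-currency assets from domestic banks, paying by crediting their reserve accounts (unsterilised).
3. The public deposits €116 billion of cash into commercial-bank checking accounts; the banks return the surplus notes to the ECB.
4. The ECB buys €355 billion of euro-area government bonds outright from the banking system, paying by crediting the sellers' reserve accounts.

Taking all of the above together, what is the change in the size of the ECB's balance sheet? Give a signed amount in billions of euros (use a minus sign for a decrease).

+€821 billion

ECB balance sheet:
  Assets:      Securities +€355B, Foreign assets +€466B
  Liabilities: Bank reserves +€1246B, Currency in circulation −€116B, Government deposits −€309B
Commercial banking system:
  Assets:      Reserves at CB +€1246B, Securities −€355B, Foreign assets −€466B
  Liabilities: Checkable deposits +€425B
Change in total ECB assets = +€821 billion.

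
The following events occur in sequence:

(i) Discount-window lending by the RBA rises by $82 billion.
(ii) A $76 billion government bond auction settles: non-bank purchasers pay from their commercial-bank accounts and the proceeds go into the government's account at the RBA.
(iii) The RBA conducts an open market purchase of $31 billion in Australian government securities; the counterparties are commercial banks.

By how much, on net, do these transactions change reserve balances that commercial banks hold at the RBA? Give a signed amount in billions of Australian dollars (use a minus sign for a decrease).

Discount-window loan $82 billion: the loan is credited to the bank's reserve account → +$82B.
Government account inflow $76 billion: funds move from bank reserves into the government account → −$76B.
OMO purchase (from banks) $31 billion: the RBA pays by crediting reserve accounts → +$31B.
Net: 82 − 76 + 31 = +$37 billion.

+$37 billion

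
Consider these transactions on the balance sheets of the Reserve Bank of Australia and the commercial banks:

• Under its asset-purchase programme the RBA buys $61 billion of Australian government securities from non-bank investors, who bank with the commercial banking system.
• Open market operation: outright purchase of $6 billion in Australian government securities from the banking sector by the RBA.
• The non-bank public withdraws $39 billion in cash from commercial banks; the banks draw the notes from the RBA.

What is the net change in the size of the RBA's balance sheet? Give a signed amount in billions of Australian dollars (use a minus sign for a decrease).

+$67 billion

Asset purchase (from non-banks) $61 billion: an RBA asset is acquired → +$61B.
OMO purchase (from banks) $6 billion: an RBA asset is acquired → +$6B.
Currency withdrawal $39 billion: only the composition of liabilities changes → 0.
Net: 61 + 6 + 0 = +$67 billion.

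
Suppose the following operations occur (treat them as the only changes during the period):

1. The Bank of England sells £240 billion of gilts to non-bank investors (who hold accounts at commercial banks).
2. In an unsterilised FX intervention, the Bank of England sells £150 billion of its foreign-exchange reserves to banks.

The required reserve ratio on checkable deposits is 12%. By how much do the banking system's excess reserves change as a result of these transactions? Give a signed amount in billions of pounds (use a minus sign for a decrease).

Asset sale (to non-banks) £240 billion: reserves −£240B, deposits −£240B.
FX sale £150 billion: reserves −£150B, deposits 0.
Totals: Δreserves = −£390B, Δdeposits = −£240B.
Δrequired reserves = 12% × −£240B = −£28.8B.
Δexcess reserves = Δreserves − Δrequired = −£390B − (−£28.8B) = -£361.2 billion.

-£361.2 billion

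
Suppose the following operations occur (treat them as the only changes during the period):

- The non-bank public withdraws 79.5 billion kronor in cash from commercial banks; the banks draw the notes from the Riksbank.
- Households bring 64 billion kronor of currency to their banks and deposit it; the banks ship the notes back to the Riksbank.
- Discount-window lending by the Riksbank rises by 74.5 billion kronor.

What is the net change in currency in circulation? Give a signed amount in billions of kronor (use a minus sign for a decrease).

Riksbank balance sheet:
  Assets:      Loans to banks +74.5B
  Liabilities: Bank reserves +59B, Currency in circulation +15.5B
So the change in currency in circulation is +15.5 billion.

+15.5 billion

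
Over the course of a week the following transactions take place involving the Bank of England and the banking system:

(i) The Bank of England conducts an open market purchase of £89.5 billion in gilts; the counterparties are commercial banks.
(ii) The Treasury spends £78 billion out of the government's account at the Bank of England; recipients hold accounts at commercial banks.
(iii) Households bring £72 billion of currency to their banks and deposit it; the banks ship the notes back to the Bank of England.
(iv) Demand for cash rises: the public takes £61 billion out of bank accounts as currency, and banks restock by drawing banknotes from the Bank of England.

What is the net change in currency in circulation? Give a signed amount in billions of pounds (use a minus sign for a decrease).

Bank of England balance sheet:
  Assets:      Securities +£89.5B
  Liabilities: Bank reserves +£178.5B, Currency in circulation −£11B, Government deposits −£78B
So the change in currency in circulation is -£11 billion.

-£11 billion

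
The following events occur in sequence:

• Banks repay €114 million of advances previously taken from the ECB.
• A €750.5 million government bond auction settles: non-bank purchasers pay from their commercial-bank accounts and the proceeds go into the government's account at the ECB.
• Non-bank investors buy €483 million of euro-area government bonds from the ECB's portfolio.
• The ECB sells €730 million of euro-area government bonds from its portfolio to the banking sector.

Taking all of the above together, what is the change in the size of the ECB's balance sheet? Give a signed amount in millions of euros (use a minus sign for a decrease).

-€1327 million

ECB balance sheet:
  Assets:      Securities −€1213M, Loans to banks −€114M
  Liabilities: Bank reserves −€2077.5M, Government deposits +€750.5M
Change in total ECB assets = -€1327 million.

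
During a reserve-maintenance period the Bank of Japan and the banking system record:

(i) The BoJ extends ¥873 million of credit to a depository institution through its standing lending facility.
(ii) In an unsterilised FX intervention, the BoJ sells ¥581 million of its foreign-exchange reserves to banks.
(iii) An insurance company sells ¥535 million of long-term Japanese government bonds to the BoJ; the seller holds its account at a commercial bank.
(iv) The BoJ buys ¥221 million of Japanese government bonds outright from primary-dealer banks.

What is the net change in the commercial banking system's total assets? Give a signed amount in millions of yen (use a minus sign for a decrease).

BoJ balance sheet:
  Assets:      Securities +¥756M, Loans to banks +¥873M, Foreign assets −¥581M
  Liabilities: Bank reserves +¥1048M
Commercial banking system:
  Assets:      Reserves at CB +¥1048M, Securities −¥221M, Foreign assets +¥581M
  Liabilities: Checkable deposits +¥535M, Borrowings from CB +¥873M
Change in total bank assets = +¥1408 million.

+¥1408 million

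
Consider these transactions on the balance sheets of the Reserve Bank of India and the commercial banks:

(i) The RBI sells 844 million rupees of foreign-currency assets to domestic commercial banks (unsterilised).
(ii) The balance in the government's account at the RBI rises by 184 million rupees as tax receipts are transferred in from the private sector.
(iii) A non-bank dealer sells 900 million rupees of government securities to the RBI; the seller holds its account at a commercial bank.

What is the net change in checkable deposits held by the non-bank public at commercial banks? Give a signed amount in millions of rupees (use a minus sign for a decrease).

+716 million

RBI balance sheet:
  Assets:      Securities +900M, Foreign assets −844M
  Liabilities: Bank reserves −128M, Government deposits +184M
Commercial banking system:
  Assets:      Reserves at CB −128M, Foreign assets +844M
  Liabilities: Checkable deposits +716M
So the change in checkable deposits held by the non-bank public at commercial banks is +716 million.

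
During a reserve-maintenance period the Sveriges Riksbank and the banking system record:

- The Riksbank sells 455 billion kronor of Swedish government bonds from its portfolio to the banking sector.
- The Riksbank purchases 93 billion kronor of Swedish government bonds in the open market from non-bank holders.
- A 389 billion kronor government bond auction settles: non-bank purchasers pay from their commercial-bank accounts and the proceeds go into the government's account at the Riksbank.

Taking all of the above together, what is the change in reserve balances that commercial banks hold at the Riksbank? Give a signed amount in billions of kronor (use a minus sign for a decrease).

-751 billion

Riksbank balance sheet:
  Assets:      Securities −362B
  Liabilities: Bank reserves −751B, Government deposits +389B
So the change in reserve balances that commercial banks hold at the Riksbank is -751 billion.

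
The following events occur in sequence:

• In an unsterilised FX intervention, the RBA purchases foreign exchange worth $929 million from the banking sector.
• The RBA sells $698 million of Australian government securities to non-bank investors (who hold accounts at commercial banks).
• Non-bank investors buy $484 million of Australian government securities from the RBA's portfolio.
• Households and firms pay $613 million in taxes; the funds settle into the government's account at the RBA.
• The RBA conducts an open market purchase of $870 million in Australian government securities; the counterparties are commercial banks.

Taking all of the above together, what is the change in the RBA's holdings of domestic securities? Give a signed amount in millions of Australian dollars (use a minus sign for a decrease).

RBA balance sheet:
  Assets:      Securities −$312M, Foreign assets +$929M
  Liabilities: Bank reserves +$4M, Government deposits +$613M
Commercial banking system:
  Assets:      Reserves at CB +$4M, Securities −$870M, Foreign assets −$929M
  Liabilities: Checkable deposits −$1795M
So the change in the RBA's holdings of domestic securities is -$312 million.

-$312 million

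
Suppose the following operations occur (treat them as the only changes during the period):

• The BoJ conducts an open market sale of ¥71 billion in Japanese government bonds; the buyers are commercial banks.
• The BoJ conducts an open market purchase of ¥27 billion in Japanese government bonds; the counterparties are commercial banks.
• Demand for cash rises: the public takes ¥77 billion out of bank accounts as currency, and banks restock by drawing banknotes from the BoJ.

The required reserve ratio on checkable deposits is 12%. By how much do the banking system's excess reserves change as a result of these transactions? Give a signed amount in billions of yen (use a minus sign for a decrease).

OMO sale (to banks) ¥71 billion: reserves −¥71B, deposits 0.
OMO purchase (from banks) ¥27 billion: reserves +¥27B, deposits 0.
Currency withdrawal ¥77 billion: reserves −¥77B, deposits −¥77B.
Totals: Δreserves = −¥121B, Δdeposits = −¥77B.
Δrequired reserves = 12% × −¥77B = −¥9.24B.
Δexcess reserves = Δreserves − Δrequired = −¥121B − (−¥9.24B) = -¥111.76 billion.

-¥111.76 billion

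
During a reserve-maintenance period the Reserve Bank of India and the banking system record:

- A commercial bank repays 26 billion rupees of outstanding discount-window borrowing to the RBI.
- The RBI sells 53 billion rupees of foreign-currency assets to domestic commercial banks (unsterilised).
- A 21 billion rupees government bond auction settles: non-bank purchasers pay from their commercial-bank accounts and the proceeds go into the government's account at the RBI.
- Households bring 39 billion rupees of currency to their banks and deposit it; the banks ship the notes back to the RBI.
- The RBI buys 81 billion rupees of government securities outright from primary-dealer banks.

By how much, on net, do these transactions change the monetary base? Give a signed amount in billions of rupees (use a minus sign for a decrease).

RBI balance sheet:
  Assets:      Securities +81B, Loans to banks −26B, Foreign assets −53B
  Liabilities: Bank reserves +20B, Currency in circulation −39B, Government deposits +21B
Commercial banking system:
  Assets:      Reserves at CB +20B, Securities −81B, Foreign assets +53B
  Liabilities: Checkable deposits +18B, Borrowings from CB −26B
Monetary base = currency + reserves: −39B + (+20B) = -19 billion.

-19 billion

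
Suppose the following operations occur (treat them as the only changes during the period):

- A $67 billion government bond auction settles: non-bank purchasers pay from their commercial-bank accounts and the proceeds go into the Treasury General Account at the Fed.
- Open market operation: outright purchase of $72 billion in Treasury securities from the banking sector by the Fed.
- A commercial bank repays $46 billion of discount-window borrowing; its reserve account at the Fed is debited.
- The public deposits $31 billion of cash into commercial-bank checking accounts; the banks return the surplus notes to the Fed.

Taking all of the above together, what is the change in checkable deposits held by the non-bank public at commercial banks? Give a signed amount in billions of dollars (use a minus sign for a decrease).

-$36 billion

Government account inflow $67 billion: non-bank counterparties' bank balances fall → −$67B.
OMO purchase (from banks) $72 billion: the counterparty is a bank, so public deposits are unchanged → 0.
Discount-window repayment $46 billion: the counterparty is a bank, so public deposits are unchanged → 0.
Currency deposit $31 billion: non-bank counterparties' bank balances rise → +$31B.
Net: −67 + 0 + 0 + 31 = -$36 billion.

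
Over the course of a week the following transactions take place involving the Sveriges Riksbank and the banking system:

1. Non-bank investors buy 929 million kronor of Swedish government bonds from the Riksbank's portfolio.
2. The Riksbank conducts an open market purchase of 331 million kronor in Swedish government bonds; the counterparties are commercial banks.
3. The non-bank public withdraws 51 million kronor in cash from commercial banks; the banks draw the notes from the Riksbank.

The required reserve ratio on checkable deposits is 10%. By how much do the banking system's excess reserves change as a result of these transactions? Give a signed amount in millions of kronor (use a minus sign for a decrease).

Asset sale (to non-banks) 929 million kronor: reserves −929M, deposits −929M.
OMO purchase (from banks) 331 million kronor: reserves +331M, deposits 0.
Currency withdrawal 51 million kronor: reserves −51M, deposits −51M.
Totals: Δreserves = −649M, Δdeposits = −980M.
Δrequired reserves = 10% × −980M = −98M.
Δexcess reserves = Δreserves − Δrequired = −649M − (−98M) = -551 million.

-551 million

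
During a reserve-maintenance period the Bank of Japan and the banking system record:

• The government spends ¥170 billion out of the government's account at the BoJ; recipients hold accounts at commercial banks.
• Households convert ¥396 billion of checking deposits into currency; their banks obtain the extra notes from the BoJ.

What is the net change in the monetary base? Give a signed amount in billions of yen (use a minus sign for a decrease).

Government spending ¥170 billion: a non-base liability converts back to reserves → +¥170B.
Currency withdrawal ¥396 billion: just a shift between currency and reserves — both are base money → 0.
Net: 170 + 0 = +¥170 billion.

+¥170 billion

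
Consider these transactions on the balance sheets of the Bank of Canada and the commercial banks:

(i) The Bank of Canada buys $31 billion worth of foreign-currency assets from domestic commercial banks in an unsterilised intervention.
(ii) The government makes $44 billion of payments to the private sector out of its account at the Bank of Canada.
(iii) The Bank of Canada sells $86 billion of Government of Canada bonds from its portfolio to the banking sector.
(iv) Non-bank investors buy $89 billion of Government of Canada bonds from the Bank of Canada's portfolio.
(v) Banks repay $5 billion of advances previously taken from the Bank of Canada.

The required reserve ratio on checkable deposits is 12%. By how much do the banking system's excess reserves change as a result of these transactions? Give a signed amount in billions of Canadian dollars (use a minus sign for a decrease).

-$99.6 billion

FX purchase $31 billion: reserves +$31B, deposits 0.
Government spending $44 billion: reserves +$44B, deposits +$44B.
OMO sale (to banks) $86 billion: reserves −$86B, deposits 0.
Asset sale (to non-banks) $89 billion: reserves −$89B, deposits −$89B.
Discount-window repayment $5 billion: reserves −$5B, deposits 0.
Totals: Δreserves = −$105B, Δdeposits = −$45B.
Δrequired reserves = 12% × −$45B = −$5.4B.
Δexcess reserves = Δreserves − Δrequired = −$105B − (−$5.4B) = -$99.6 billion.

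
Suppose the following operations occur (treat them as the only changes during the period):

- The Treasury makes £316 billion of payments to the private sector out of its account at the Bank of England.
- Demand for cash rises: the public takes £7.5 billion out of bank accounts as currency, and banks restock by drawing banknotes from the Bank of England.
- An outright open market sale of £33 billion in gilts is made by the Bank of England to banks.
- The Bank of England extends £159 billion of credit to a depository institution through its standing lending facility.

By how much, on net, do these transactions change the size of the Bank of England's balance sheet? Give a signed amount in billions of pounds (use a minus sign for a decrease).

+£126 billion

Bank of England balance sheet:
  Assets:      Securities −£33B, Loans to banks +£159B
  Liabilities: Bank reserves +£434.5B, Currency in circulation +£7.5B, Government deposits −£316B
Commercial banking system:
  Assets:      Reserves at CB +£434.5B, Securities +£33B
  Liabilities: Checkable deposits +£308.5B, Borrowings from CB +£159B
Change in total Bank of England assets = +£126 billion.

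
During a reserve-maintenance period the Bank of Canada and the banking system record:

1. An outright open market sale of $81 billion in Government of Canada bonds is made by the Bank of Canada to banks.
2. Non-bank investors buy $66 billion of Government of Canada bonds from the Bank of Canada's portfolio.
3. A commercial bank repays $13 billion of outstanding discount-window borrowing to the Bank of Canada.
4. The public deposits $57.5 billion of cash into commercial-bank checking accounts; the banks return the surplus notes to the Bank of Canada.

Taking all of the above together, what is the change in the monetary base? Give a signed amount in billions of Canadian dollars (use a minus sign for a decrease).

OMO sale (to banks) $81 billion: Bank of Canada balance sheet contracts → −$81B.
Asset sale (to non-banks) $66 billion: Bank of Canada balance sheet contracts → −$66B.
Discount-window repayment $13 billion: Bank of Canada balance sheet contracts → −$13B.
Currency deposit $57.5 billion: just a shift between currency and reserves — both are base money → 0.
Net: −81 − 66 − 13 + 0 = -$160 billion.

-$160 billion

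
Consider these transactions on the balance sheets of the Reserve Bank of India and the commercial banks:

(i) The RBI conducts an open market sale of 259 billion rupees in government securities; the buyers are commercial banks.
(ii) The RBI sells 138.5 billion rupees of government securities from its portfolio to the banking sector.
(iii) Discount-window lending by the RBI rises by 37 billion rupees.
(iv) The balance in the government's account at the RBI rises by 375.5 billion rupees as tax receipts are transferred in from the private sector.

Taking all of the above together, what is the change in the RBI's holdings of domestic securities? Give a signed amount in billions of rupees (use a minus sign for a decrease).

-397.5 billion

RBI balance sheet:
  Assets:      Securities −397.5B, Loans to banks +37B
  Liabilities: Bank reserves −736B, Government deposits +375.5B
So the change in the RBI's holdings of domestic securities is -397.5 billion.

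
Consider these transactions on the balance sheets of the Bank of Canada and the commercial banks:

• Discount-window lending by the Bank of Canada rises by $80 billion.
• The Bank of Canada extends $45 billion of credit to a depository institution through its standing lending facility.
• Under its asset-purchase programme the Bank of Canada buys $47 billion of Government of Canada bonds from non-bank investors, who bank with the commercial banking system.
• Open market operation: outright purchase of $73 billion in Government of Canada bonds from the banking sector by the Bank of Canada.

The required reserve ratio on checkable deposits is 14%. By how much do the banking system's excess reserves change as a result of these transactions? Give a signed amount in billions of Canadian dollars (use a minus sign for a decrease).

+$238.42 billion

Discount-window loan $80 billion: reserves +$80B, deposits 0.
Discount-window loan $45 billion: reserves +$45B, deposits 0.
Asset purchase (from non-banks) $47 billion: reserves +$47B, deposits +$47B.
OMO purchase (from banks) $73 billion: reserves +$73B, deposits 0.
Totals: Δreserves = +$245B, Δdeposits = +$47B.
Δrequired reserves = 14% × +$47B = +$6.58B.
Δexcess reserves = Δreserves − Δrequired = +$245B − (+$6.58B) = +$238.42 billion.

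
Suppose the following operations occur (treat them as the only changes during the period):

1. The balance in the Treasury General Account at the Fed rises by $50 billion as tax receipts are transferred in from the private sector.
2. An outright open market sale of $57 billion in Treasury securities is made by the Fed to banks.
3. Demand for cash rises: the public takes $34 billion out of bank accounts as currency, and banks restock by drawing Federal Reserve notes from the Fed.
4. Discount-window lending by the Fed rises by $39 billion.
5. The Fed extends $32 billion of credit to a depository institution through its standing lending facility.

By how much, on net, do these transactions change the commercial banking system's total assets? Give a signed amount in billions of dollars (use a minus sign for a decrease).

Government account inflow $50 billion: bank balance sheets shrink → −$50B.
OMO sale (to banks) $57 billion: just an asset swap on bank balance sheets → 0.
Currency withdrawal $34 billion: bank balance sheets shrink → −$34B.
Discount-window loan $39 billion: bank balance sheets expand → +$39B.
Discount-window loan $32 billion: bank balance sheets expand → +$32B.
Net: −50 + 0 − 34 + 39 + 32 = -$13 billion.

-$13 billion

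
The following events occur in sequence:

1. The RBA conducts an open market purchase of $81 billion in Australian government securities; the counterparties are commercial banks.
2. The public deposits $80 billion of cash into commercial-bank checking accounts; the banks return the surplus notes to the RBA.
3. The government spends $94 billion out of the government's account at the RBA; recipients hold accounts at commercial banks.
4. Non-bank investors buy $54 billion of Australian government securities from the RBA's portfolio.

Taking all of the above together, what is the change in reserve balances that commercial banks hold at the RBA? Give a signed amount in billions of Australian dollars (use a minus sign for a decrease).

RBA balance sheet:
  Assets:      Securities +$27B
  Liabilities: Bank reserves +$201B, Currency in circulation −$80B, Government deposits −$94B
So the change in reserve balances that commercial banks hold at the RBA is +$201 billion.

+$201 billion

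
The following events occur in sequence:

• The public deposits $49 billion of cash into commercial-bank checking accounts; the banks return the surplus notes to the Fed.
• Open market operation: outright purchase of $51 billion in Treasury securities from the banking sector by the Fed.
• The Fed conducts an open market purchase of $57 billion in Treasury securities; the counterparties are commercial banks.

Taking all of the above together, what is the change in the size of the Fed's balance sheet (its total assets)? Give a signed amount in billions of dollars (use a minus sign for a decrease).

Currency deposit $49 billion: only the composition of liabilities changes → 0.
OMO purchase (from banks) $51 billion: a Fed asset is acquired → +$51B.
OMO purchase (from banks) $57 billion: a Fed asset is acquired → +$57B.
Net: 0 + 51 + 57 = +$108 billion.

+$108 billion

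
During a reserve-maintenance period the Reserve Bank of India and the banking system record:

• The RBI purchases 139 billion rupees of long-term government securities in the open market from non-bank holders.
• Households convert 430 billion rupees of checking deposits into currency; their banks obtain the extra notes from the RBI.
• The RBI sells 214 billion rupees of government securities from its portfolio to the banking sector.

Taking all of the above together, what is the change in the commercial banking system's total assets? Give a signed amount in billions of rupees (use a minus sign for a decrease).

-291 billion

RBI balance sheet:
  Assets:      Securities −75B
  Liabilities: Bank reserves −505B, Currency in circulation +430B
Commercial banking system:
  Assets:      Reserves at CB −505B, Securities +214B
  Liabilities: Checkable deposits −291B
Change in total bank assets = -291 billion.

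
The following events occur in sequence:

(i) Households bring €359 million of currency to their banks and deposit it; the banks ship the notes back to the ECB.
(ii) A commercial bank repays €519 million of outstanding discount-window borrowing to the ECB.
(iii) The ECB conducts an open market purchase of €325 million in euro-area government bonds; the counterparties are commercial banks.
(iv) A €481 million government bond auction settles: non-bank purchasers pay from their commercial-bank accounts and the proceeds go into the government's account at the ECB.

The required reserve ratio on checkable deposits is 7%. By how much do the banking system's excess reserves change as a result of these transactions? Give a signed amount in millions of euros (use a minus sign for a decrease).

Currency deposit €359 million: reserves +€359M, deposits +€359M.
Discount-window repayment €519 million: reserves −€519M, deposits 0.
OMO purchase (from banks) €325 million: reserves +€325M, deposits 0.
Government account inflow €481 million: reserves −€481M, deposits −€481M.
Totals: Δreserves = −€316M, Δdeposits = −€122M.
Δrequired reserves = 7% × −€122M = −€8.54M.
Δexcess reserves = Δreserves − Δrequired = −€316M − (−€8.54M) = -€307.46 million.

-€307.46 million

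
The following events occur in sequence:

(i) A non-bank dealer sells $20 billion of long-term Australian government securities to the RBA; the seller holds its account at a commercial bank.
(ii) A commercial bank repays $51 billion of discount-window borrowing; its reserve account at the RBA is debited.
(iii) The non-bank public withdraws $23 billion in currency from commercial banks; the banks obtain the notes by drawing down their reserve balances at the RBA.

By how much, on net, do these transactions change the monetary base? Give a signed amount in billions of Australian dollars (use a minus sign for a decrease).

RBA balance sheet:
  Assets:      Securities +$20B, Loans to banks −$51B
  Liabilities: Bank reserves −$54B, Currency in circulation +$23B
Commercial banking system:
  Assets:      Reserves at CB −$54B
  Liabilities: Checkable deposits −$3B, Borrowings from CB −$51B
Monetary base = currency + reserves: +$23B + (−$54B) = -$31 billion.

-$31 billion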